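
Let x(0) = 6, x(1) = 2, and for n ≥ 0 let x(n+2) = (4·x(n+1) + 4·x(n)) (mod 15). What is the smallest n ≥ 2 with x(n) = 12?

x(0) = 6, x(1) = 2, x(2) = 2, x(3) = 1, x(4) = 12, x(5) = 7, x(6) = 1, x(7) = 2, x(8) = 12, x(9) = 11, x(10) = 2, x(11) = 7, x(12) = 6, x(13) = 7, x(14) = 7, x(15) = 11, x(16) = 12, x(17) = 2, x(18) = 11, x(19) = 7, x(20) = 12, x(21) = 1, x(22) = 7, x(23) = 2, x(24) = 6, x(25) = 2.
The sequence repeats with period 24.
The value 12 first appears (with n ≥ 2) at x(4).

4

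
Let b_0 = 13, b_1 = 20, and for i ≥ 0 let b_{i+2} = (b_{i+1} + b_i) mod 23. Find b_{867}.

We have b_0 = 13, b_1 = 20, b_2 = 10, b_3 = 7, b_4 = 17, b_5 = 1, b_6 = 18, b_7 = 19, b_8 = 14, b_9 = 10, b_{10} = 1, b_{11} = 11, b_{12} = 12, b_{13} = 0, b_{14} = 12, b_{15} = 12, b_{16} = 1, b_{17} = 13, b_{18} = 14, b_{19} = 4, b_{20} = 18, b_{21} = 22, b_{22} = 17, b_{23} = 16, b_{24} = 10, b_{25} = 3, b_{26} = 13, b_{27} = 16, b_{28} = 6, b_{29} = 22, b_{30} = 5, b_{31} = 4, b_{32} = 9, b_{33} = 13, b_{34} = 22, b_{35} = 12, b_{36} = 11, b_{37} = 0, b_{38} = 11, b_{39} = 11, b_{40} = 22, b_{41} = 10, b_{42} = 9, b_{43} = 19, b_{44} = 5, b_{45} = 1, b_{46} = 6, b_{47} = 7, b_{48} = 13, b_{49} = 20.
Since (b_{48}, b_{49}) = (b_0, b_1) = (13, 20) (two consecutive terms determine the rest), the sequence is periodic with period 48.
(867 - 0) mod 48 = 3, so b_{867} = b_3 = 7.

7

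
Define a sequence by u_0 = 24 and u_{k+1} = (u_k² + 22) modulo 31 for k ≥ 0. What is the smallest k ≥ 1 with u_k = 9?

1

We have u_0 = 24; u_1 = 9; u_2 = 10; u_3 = 29; u_4 = 26; u_5 = 16; u_6 = 30; u_7 = 23; u_8 = 24.
Since u_8 = u_0 = 24, the sequence is periodic with period 8.
The value 9 first appears (with k ≥ 1) at u_1.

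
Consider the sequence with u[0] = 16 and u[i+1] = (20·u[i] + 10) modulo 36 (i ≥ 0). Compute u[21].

Listing terms: u[0] = 16,  u[1] = 6,  u[2] = 22,  u[3] = 18,  u[4] = 10,  u[5] = 30,  u[6] = 34,  u[7] = 6.
Since u[7] = u[1] = 6, the sequence is eventually periodic: after a pre-period of length 1 it cycles with period 6.
For i ≥ 1, u[i] depends only on (i - 1) mod 6. (21 - 1) mod 6 = 2, so u[21] = u[3] = 18.

18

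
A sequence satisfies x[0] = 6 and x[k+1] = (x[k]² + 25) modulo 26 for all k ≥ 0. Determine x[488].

24

Listing terms: x[0] = 6, x[1] = 9, x[2] = 2, x[3] = 3, x[4] = 8, x[5] = 11, x[6] = 16, x[7] = 21, x[8] = 24, x[9] = 3.
Since x[9] = x[3] = 3, the sequence is eventually periodic: after a pre-period of length 3 it cycles with period 6.
For k ≥ 3, x[k] depends only on (k - 3) mod 6. (488 - 3) mod 6 = 5, so x[488] = x[8] = 24.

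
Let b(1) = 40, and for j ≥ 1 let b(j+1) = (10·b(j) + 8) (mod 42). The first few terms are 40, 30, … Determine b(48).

Computing terms: b(1) = 40; b(2) = 30; b(3) = 14; b(4) = 22; b(5) = 18; b(6) = 20; b(7) = 40.
Since b(7) = b(1) = 40, the sequence is periodic with period 6.
(48 - 1) mod 6 = 5, so b(48) = b(6) = 20.

20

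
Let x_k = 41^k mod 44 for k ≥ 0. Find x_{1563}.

We have x_0 = 1,  x_1 = 41,  x_2 = 9,  x_3 = 17,  x_4 = 37,  x_5 = 21,  x_6 = 25,  x_7 = 13,  x_8 = 5,  x_9 = 29,  x_{10} = 1.
The sequence repeats with period 10.
So x_{1563} = x_{0 + ((1563-0) mod 10)} = x_3 = 17.

17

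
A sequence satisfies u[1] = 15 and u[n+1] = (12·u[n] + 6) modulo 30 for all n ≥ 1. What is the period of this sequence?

u[1] = 15,  u[2] = 6,  u[3] = 18,  u[4] = 12,  u[5] = 0,  u[6] = 6.
Since u[6] = u[2] = 6, the sequence is eventually periodic: after a pre-period of length 1 it cycles with period 4.

4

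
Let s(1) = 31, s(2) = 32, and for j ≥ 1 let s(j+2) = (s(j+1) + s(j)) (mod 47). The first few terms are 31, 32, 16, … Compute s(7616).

1

s(1) = 31,  s(2) = 32,  s(3) = 16,  s(4) = 1,  s(5) = 17,  s(6) = 18,  s(7) = 35,  s(8) = 6,  s(9) = 41,  s(10) = 0,  s(11) = 41,  s(12) = 41,  s(13) = 35,  s(14) = 29,  s(15) = 17,  s(16) = 46,  s(17) = 16,  s(18) = 15,  s(19) = 31,  s(20) = 46,  s(21) = 30,  s(22) = 29,  s(23) = 12,  s(24) = 41,  s(25) = 6,  s(26) = 0,  s(27) = 6,  s(28) = 6,  s(29) = 12,  s(30) = 18,  s(31) = 30,  s(32) = 1,  s(33) = 31,  s(34) = 32.
The sequence repeats with period 32.
(7616 - 1) mod 32 = 31, so s(7616) = s(32) = 1.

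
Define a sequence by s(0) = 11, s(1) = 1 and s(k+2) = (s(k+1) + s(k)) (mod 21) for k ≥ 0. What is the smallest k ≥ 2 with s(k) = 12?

s(0) = 11; s(1) = 1; s(2) = 12; s(3) = 13; s(4) = 4; s(5) = 17; s(6) = 0; s(7) = 17; s(8) = 17; s(9) = 13; s(10) = 9; s(11) = 1; s(12) = 10; s(13) = 11; s(14) = 0; s(15) = 11; s(16) = 11; s(17) = 1.
Since (s(16), s(17)) = (s(0), s(1)) = (11, 1) (two consecutive terms determine the rest), the sequence is periodic with period 16.
The value 12 first appears (with k ≥ 2) at s(2).

2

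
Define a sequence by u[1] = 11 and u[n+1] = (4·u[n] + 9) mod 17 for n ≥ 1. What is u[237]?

Listing terms: u[1] = 11,  u[2] = 2,  u[3] = 0,  u[4] = 9,  u[5] = 11.
Since u[5] = u[1] = 11, the sequence is periodic with period 4.
So u[237] = u[1 + ((237-1) mod 4)] = u[1] = 11.

11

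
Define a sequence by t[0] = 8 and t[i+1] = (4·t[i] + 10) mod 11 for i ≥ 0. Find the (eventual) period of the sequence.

5

We have t[0] = 8, t[1] = 9, t[2] = 2, t[3] = 7, t[4] = 5, t[5] = 8.
The sequence repeats with period 5.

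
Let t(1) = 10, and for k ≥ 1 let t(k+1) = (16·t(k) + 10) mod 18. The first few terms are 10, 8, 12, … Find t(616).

4

Computing terms: t(1) = 10; t(2) = 8; t(3) = 12; t(4) = 4; t(5) = 2; t(6) = 6; t(7) = 16; t(8) = 14; t(9) = 0; t(10) = 10.
The sequence repeats with period 9.
So t(616) = t(1 + ((616-1) mod 9)) = t(4) = 4.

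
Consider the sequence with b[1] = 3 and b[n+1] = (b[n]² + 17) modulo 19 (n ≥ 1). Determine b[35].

7

b[1] = 3,  b[2] = 7,  b[3] = 9,  b[4] = 3.
The sequence repeats with period 3.
(35 - 1) mod 3 = 1, so b[35] = b[2] = 7.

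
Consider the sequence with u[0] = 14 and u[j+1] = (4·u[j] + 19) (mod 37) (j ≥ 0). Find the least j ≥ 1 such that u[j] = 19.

Listing terms: u[0] = 14, u[1] = 1, u[2] = 23, u[3] = 0, u[4] = 19, u[5] = 21, u[6] = 29, u[7] = 24, u[8] = 4, u[9] = 35, u[10] = 11, u[11] = 26, u[12] = 12, u[13] = 30, u[14] = 28, u[15] = 20, u[16] = 25, u[17] = 8, u[18] = 14.
Since u[18] = u[0] = 14, the sequence is periodic with period 18.
The value 19 first appears (with j ≥ 1) at u[4].

4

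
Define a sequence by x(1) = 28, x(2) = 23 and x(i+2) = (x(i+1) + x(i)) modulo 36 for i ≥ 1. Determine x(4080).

x(1) = 28,  x(2) = 23,  x(3) = 15,  x(4) = 2,  x(5) = 17,  x(6) = 19,  x(7) = 0,  x(8) = 19,  x(9) = 19,  x(10) = 2,  x(11) = 21,  x(12) = 23,  x(13) = 8,  x(14) = 31,  x(15) = 3,  x(16) = 34,  x(17) = 1,  x(18) = 35,  x(19) = 0,  x(20) = 35,  x(21) = 35,  x(22) = 34,  x(23) = 33,  x(24) = 31,  x(25) = 28,  x(26) = 23.
Since (x(25), x(26)) = (x(1), x(2)) = (28, 23) (two consecutive terms determine the rest), the sequence is periodic with period 24.
So x(4080) = x(1 + ((4080-1) mod 24)) = x(24) = 31.

31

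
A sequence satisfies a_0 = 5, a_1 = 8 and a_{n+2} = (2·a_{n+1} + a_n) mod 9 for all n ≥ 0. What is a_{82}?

We have a_0 = 5,  a_1 = 8,  a_2 = 3,  a_3 = 5,  a_4 = 4,  a_5 = 4,  a_6 = 3,  a_7 = 1,  a_8 = 5,  a_9 = 2,  a_{10} = 0,  a_{11} = 2,  a_{12} = 4,  a_{13} = 1,  a_{14} = 6,  a_{15} = 4,  a_{16} = 5,  a_{17} = 5,  a_{18} = 6,  a_{19} = 8,  a_{20} = 4,  a_{21} = 7,  a_{22} = 0,  a_{23} = 7,  a_{24} = 5,  a_{25} = 8.
The sequence repeats with period 24.
(82 - 0) mod 24 = 10, so a_{82} = a_{10} = 0.

0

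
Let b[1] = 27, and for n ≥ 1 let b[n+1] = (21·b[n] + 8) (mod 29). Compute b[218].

We have b[1] = 27,  b[2] = 24,  b[3] = 19,  b[4] = 1,  b[5] = 0,  b[6] = 8,  b[7] = 2,  b[8] = 21,  b[9] = 14,  b[10] = 12,  b[11] = 28,  b[12] = 16,  b[13] = 25,  b[14] = 11,  b[15] = 7,  b[16] = 10,  b[17] = 15,  b[18] = 4,  b[19] = 5,  b[20] = 26,  b[21] = 3,  b[22] = 13,  b[23] = 20,  b[24] = 22,  b[25] = 6,  b[26] = 18,  b[27] = 9,  b[28] = 23,  b[29] = 27.
The sequence repeats with period 28.
So b[218] = b[1 + ((218-1) mod 28)] = b[22] = 13.

13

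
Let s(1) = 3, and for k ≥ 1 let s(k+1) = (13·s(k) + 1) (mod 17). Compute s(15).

s(1) = 3,  s(2) = 6,  s(3) = 11,  s(4) = 8,  s(5) = 3.
Since s(5) = s(1) = 3, the sequence is periodic with period 4.
So s(15) = s(1 + ((15-1) mod 4)) = s(3) = 11.

11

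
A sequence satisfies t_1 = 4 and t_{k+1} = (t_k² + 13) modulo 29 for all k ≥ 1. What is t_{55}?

26

Computing terms: t_1 = 4, t_2 = 0, t_3 = 13, t_4 = 8, t_5 = 19, t_6 = 26, t_7 = 22, t_8 = 4.
Since t_8 = t_1 = 4, the sequence is periodic with period 7.
(55 - 1) mod 7 = 5, so t_{55} = t_6 = 26.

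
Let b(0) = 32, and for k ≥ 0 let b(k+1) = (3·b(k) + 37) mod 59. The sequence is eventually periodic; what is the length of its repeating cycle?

29

Computing terms: b(0) = 32,  b(1) = 15,  b(2) = 23,  b(3) = 47,  b(4) = 1,  b(5) = 40,  b(6) = 39,  b(7) = 36,  b(8) = 27,  b(9) = 0,  b(10) = 37,  b(11) = 30,  b(12) = 9,  b(13) = 5,  b(14) = 52,  b(15) = 16,  b(16) = 26,  b(17) = 56,  b(18) = 28,  b(19) = 3,  b(20) = 46,  b(21) = 57,  b(22) = 31,  b(23) = 12,  b(24) = 14,  b(25) = 20,  b(26) = 38,  b(27) = 33,  b(28) = 18,  b(29) = 32.
The sequence repeats with period 29.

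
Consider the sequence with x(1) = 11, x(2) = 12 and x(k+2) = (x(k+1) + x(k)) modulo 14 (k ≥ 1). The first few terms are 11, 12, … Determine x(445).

x(1) = 11, x(2) = 12, x(3) = 9, x(4) = 7, x(5) = 2, x(6) = 9, x(7) = 11, x(8) = 6, x(9) = 3, x(10) = 9, x(11) = 12, x(12) = 7, x(13) = 5, x(14) = 12, x(15) = 3, x(16) = 1, x(17) = 4, x(18) = 5, x(19) = 9, x(20) = 0, x(21) = 9, x(22) = 9, x(23) = 4, x(24) = 13, x(25) = 3, x(26) = 2, x(27) = 5, x(28) = 7, x(29) = 12, x(30) = 5, x(31) = 3, x(32) = 8, x(33) = 11, x(34) = 5, x(35) = 2, x(36) = 7, x(37) = 9, x(38) = 2, x(39) = 11, x(40) = 13, x(41) = 10, x(42) = 9, x(43) = 5, x(44) = 0, x(45) = 5, x(46) = 5, x(47) = 10, x(48) = 1, x(49) = 11, x(50) = 12.
Since (x(49), x(50)) = (x(1), x(2)) = (11, 12) (two consecutive terms determine the rest), the sequence is periodic with period 48.
So x(445) = x(1 + ((445-1) mod 48)) = x(13) = 5.

5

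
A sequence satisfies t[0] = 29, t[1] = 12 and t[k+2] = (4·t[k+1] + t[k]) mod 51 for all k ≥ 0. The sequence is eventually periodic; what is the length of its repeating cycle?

24

Computing terms: t[0] = 29; t[1] = 12; t[2] = 26; t[3] = 14; t[4] = 31; t[5] = 36; t[6] = 22; t[7] = 22; t[8] = 8; t[9] = 3; t[10] = 20; t[11] = 32; t[12] = 46; t[13] = 12; t[14] = 43; t[15] = 31; t[16] = 14; t[17] = 36; t[18] = 5; t[19] = 5; t[20] = 25; t[21] = 3; t[22] = 37; t[23] = 49; t[24] = 29; t[25] = 12.
The sequence repeats with period 24.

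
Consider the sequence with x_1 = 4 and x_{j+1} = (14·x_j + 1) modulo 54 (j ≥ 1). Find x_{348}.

Computing terms: x_1 = 4; x_2 = 3; x_3 = 43; x_4 = 9; x_5 = 19; x_6 = 51; x_7 = 13; x_8 = 21; x_9 = 25; x_{10} = 27; x_{11} = 1; x_{12} = 15; x_{13} = 49; x_{14} = 39; x_{15} = 7; x_{16} = 45; x_{17} = 37; x_{18} = 33; x_{19} = 31; x_{20} = 3.
Since x_{20} = x_2 = 3, the sequence is eventually periodic: after a pre-period of length 1 it cycles with period 18.
For j ≥ 2, x_j depends only on (j - 2) mod 18. (348 - 2) mod 18 = 4, so x_{348} = x_6 = 51.

51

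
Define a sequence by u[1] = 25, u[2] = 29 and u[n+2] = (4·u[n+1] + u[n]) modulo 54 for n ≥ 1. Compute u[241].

Listing terms: u[1] = 25,  u[2] = 29,  u[3] = 33,  u[4] = 53,  u[5] = 29,  u[6] = 7,  u[7] = 3,  u[8] = 19,  u[9] = 25,  u[10] = 11,  u[11] = 15,  u[12] = 17,  u[13] = 29,  u[14] = 25,  u[15] = 21,  u[16] = 1,  u[17] = 25,  u[18] = 47,  u[19] = 51,  u[20] = 35,  u[21] = 29,  u[22] = 43,  u[23] = 39,  u[24] = 37,  u[25] = 25,  u[26] = 29.
The sequence repeats with period 24.
(241 - 1) mod 24 = 0, so u[241] = u[1] = 25.

25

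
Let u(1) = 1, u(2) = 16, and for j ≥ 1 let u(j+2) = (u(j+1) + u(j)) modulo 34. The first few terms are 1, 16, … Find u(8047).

Computing terms: u(1) = 1; u(2) = 16; u(3) = 17; u(4) = 33; u(5) = 16; u(6) = 15; u(7) = 31; u(8) = 12; u(9) = 9; u(10) = 21; u(11) = 30; u(12) = 17; u(13) = 13; u(14) = 30; u(15) = 9; u(16) = 5; u(17) = 14; u(18) = 19; u(19) = 33; u(20) = 18; u(21) = 17; u(22) = 1; u(23) = 18; u(24) = 19; u(25) = 3; u(26) = 22; u(27) = 25; u(28) = 13; u(29) = 4; u(30) = 17; u(31) = 21; u(32) = 4; u(33) = 25; u(34) = 29; u(35) = 20; u(36) = 15; u(37) = 1; u(38) = 16.
Since (u(37), u(38)) = (u(1), u(2)) = (1, 16) (two consecutive terms determine the rest), the sequence is periodic with period 36.
So u(8047) = u(1 + ((8047-1) mod 36)) = u(19) = 33.

33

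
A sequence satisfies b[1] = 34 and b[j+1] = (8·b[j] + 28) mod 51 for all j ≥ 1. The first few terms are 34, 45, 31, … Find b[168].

Computing terms: b[1] = 34; b[2] = 45; b[3] = 31; b[4] = 21; b[5] = 43; b[6] = 15; b[7] = 46; b[8] = 39; b[9] = 34.
Since b[9] = b[1] = 34, the sequence is periodic with period 8.
So b[168] = b[1 + ((168-1) mod 8)] = b[8] = 39.

39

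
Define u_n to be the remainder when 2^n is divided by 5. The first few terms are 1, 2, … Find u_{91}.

3

Computing terms: u_0 = 1; u_1 = 2; u_2 = 4; u_3 = 3; u_4 = 1.
The sequence repeats with period 4.
(91 - 0) mod 4 = 3, so u_{91} = u_3 = 3.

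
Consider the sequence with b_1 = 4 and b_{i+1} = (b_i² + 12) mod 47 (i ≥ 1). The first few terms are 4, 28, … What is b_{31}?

We have b_1 = 4, b_2 = 28, b_3 = 44, b_4 = 21, b_5 = 30, b_6 = 19, b_7 = 44.
Since b_7 = b_3 = 44, the sequence is eventually periodic: after a pre-period of length 2 it cycles with period 4.
For i ≥ 3, b_i depends only on (i - 3) mod 4. (31 - 3) mod 4 = 0, so b_{31} = b_3 = 44.

44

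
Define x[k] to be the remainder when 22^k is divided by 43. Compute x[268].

11

Listing terms: x[1] = 22; x[2] = 11; x[3] = 27; x[4] = 35; x[5] = 39; x[6] = 41; x[7] = 42; x[8] = 21; x[9] = 32; x[10] = 16; x[11] = 8; x[12] = 4; x[13] = 2; x[14] = 1; x[15] = 22.
The sequence repeats with period 14.
(268 - 1) mod 14 = 1, so x[268] = x[2] = 11.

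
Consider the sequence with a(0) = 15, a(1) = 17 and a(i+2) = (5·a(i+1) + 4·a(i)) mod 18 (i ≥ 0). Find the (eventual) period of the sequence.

Computing terms: a(0) = 15, a(1) = 17, a(2) = 1, a(3) = 1, a(4) = 9, a(5) = 13, a(6) = 11, a(7) = 17, a(8) = 3, a(9) = 11, a(10) = 13, a(11) = 1, a(12) = 3, a(13) = 1, a(14) = 17, a(15) = 17, a(16) = 9, a(17) = 5, a(18) = 7, a(19) = 1, a(20) = 15, a(21) = 7, a(22) = 5, a(23) = 17, a(24) = 15, a(25) = 17.
The sequence repeats with period 24.

24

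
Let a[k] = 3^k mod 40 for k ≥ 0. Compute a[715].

Listing terms: a[0] = 1; a[1] = 3; a[2] = 9; a[3] = 27; a[4] = 1.
Since a[4] = a[0] = 1, the sequence is periodic with period 4.
(715 - 0) mod 4 = 3, so a[715] = a[3] = 27.

27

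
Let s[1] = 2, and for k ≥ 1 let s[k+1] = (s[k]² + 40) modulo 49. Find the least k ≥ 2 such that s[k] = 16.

3

Computing terms: s[1] = 2; s[2] = 44; s[3] = 16; s[4] = 2.
The sequence repeats with period 3.
The value 16 first appears (with k ≥ 2) at s[3].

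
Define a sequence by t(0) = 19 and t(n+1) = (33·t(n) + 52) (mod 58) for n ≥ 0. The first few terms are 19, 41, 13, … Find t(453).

39

We have t(0) = 19; t(1) = 41; t(2) = 13; t(3) = 17; t(4) = 33; t(5) = 39; t(6) = 5; t(7) = 43; t(8) = 21; t(9) = 49; t(10) = 45; t(11) = 29; t(12) = 23; t(13) = 57; t(14) = 19.
The sequence repeats with period 14.
(453 - 0) mod 14 = 5, so t(453) = t(5) = 39.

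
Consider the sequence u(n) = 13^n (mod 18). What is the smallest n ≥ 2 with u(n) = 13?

Listing terms: u(1) = 13,  u(2) = 7,  u(3) = 1,  u(4) = 13.
The sequence repeats with period 3.
The value 13 next appears (with n ≥ 2) at u(4).

4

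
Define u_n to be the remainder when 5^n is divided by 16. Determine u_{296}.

1

We have u_1 = 5,  u_2 = 9,  u_3 = 13,  u_4 = 1,  u_5 = 5.
The sequence repeats with period 4.
So u_{296} = u_{1 + ((296-1) mod 4)} = u_4 = 1.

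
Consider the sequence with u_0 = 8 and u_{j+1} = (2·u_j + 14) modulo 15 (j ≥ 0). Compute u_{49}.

0

u_0 = 8,  u_1 = 0,  u_2 = 14,  u_3 = 12,  u_4 = 8.
Since u_4 = u_0 = 8, the sequence is periodic with period 4.
(49 - 0) mod 4 = 1, so u_{49} = u_1 = 0.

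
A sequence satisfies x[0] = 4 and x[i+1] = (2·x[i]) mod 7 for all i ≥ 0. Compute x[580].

1

Listing terms: x[0] = 4, x[1] = 1, x[2] = 2, x[3] = 4.
The sequence repeats with period 3.
So x[580] = x[0 + ((580-0) mod 3)] = x[1] = 1.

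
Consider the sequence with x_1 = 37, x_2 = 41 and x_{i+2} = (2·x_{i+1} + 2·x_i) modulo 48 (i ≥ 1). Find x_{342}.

x_1 = 37; x_2 = 41; x_3 = 12; x_4 = 10; x_5 = 44; x_6 = 12; x_7 = 16; x_8 = 8; x_9 = 0; x_{10} = 16; x_{11} = 32; x_{12} = 0; x_{13} = 16.
Since (x_{12}, x_{13}) = (x_9, x_{10}) = (0, 16) (two consecutive terms determine the rest), the sequence is eventually periodic: after a pre-period of length 8 it cycles with period 3.
For i ≥ 9, x_i depends only on (i - 9) mod 3. (342 - 9) mod 3 = 0, so x_{342} = x_9 = 0.

0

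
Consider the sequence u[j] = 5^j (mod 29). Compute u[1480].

20

We have u[0] = 1, u[1] = 5, u[2] = 25, u[3] = 9, u[4] = 16, u[5] = 22, u[6] = 23, u[7] = 28, u[8] = 24, u[9] = 4, u[10] = 20, u[11] = 13, u[12] = 7, u[13] = 6, u[14] = 1.
Since u[14] = u[0] = 1, the sequence is periodic with period 14.
So u[1480] = u[0 + ((1480-0) mod 14)] = u[10] = 20.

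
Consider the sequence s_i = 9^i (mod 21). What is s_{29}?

18

s_0 = 1; s_1 = 9; s_2 = 18; s_3 = 15; s_4 = 9.
Since s_4 = s_1 = 9, the sequence is eventually periodic: after a pre-period of length 1 it cycles with period 3.
For i ≥ 1, s_i depends only on (i - 1) mod 3. (29 - 1) mod 3 = 1, so s_{29} = s_2 = 18.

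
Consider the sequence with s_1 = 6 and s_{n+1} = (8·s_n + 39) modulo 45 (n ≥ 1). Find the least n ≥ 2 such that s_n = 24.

s_1 = 6, s_2 = 42, s_3 = 15, s_4 = 24, s_5 = 6.
Since s_5 = s_1 = 6, the sequence is periodic with period 4.
The value 24 first appears (with n ≥ 2) at s_4.

4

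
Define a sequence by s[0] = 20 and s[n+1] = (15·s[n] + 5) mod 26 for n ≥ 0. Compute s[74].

4

Listing terms: s[0] = 20,  s[1] = 19,  s[2] = 4,  s[3] = 13,  s[4] = 18,  s[5] = 15,  s[6] = 22,  s[7] = 23,  s[8] = 12,  s[9] = 3,  s[10] = 24,  s[11] = 1,  s[12] = 20.
The sequence repeats with period 12.
(74 - 0) mod 12 = 2, so s[74] = s[2] = 4.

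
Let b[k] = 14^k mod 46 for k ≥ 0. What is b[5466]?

b[0] = 1, b[1] = 14, b[2] = 12, b[3] = 30, b[4] = 6, b[5] = 38, b[6] = 26, b[7] = 42, b[8] = 36, b[9] = 44, b[10] = 18, b[11] = 22, b[12] = 32, b[13] = 34, b[14] = 16, b[15] = 40, b[16] = 8, b[17] = 20, b[18] = 4, b[19] = 10, b[20] = 2, b[21] = 28, b[22] = 24, b[23] = 14.
Since b[23] = b[1] = 14, the sequence is eventually periodic: after a pre-period of length 1 it cycles with period 22.
For k ≥ 1, b[k] depends only on (k - 1) mod 22. (5466 - 1) mod 22 = 9, so b[5466] = b[10] = 18.

18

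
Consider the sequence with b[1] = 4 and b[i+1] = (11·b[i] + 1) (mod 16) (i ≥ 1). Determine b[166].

Computing terms: b[1] = 4; b[2] = 13; b[3] = 0; b[4] = 1; b[5] = 12; b[6] = 5; b[7] = 8; b[8] = 9; b[9] = 4.
Since b[9] = b[1] = 4, the sequence is periodic with period 8.
(166 - 1) mod 8 = 5, so b[166] = b[6] = 5.

5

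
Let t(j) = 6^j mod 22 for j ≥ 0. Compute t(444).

We have t(0) = 1, t(1) = 6, t(2) = 14, t(3) = 18, t(4) = 20, t(5) = 10, t(6) = 16, t(7) = 8, t(8) = 4, t(9) = 2, t(10) = 12, t(11) = 6.
Since t(11) = t(1) = 6, the sequence is eventually periodic: after a pre-period of length 1 it cycles with period 10.
For j ≥ 1, t(j) depends only on (j - 1) mod 10. (444 - 1) mod 10 = 3, so t(444) = t(4) = 20.

20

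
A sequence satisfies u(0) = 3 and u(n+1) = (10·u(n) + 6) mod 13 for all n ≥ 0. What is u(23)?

1

u(0) = 3,  u(1) = 10,  u(2) = 2,  u(3) = 0,  u(4) = 6,  u(5) = 1,  u(6) = 3.
Since u(6) = u(0) = 3, the sequence is periodic with period 6.
(23 - 0) mod 6 = 5, so u(23) = u(5) = 1.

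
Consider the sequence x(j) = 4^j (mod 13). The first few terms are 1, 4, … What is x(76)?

Computing terms: x(0) = 1, x(1) = 4, x(2) = 3, x(3) = 12, x(4) = 9, x(5) = 10, x(6) = 1.
The sequence repeats with period 6.
So x(76) = x(0 + ((76-0) mod 6)) = x(4) = 9.

9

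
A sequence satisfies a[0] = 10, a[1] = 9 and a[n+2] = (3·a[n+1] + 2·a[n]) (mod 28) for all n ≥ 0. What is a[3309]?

Listing terms: a[0] = 10, a[1] = 9, a[2] = 19, a[3] = 19, a[4] = 11, a[5] = 15, a[6] = 11, a[7] = 7, a[8] = 15, a[9] = 3, a[10] = 11, a[11] = 11, a[12] = 27, a[13] = 19, a[14] = 27, a[15] = 7, a[16] = 19, a[17] = 15, a[18] = 27, a[19] = 27, a[20] = 23, a[21] = 11, a[22] = 23, a[23] = 7, a[24] = 11, a[25] = 19, a[26] = 23, a[27] = 23, a[28] = 3, a[29] = 27, a[30] = 3, a[31] = 7, a[32] = 27, a[33] = 11, a[34] = 3, a[35] = 3, a[36] = 15, a[37] = 23, a[38] = 15, a[39] = 7, a[40] = 23, a[41] = 27, a[42] = 15, a[43] = 15, a[44] = 19, a[45] = 3, a[46] = 19, a[47] = 7, a[48] = 3, a[49] = 23, a[50] = 19, a[51] = 19.
Since (a[50], a[51]) = (a[2], a[3]) = (19, 19) (two consecutive terms determine the rest), the sequence is eventually periodic: after a pre-period of length 2 it cycles with period 48.
For n ≥ 2, a[n] depends only on (n - 2) mod 48. (3309 - 2) mod 48 = 43, so a[3309] = a[45] = 3.

3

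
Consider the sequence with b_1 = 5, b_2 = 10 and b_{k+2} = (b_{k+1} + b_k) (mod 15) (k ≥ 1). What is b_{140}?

10

b_1 = 5; b_2 = 10; b_3 = 0; b_4 = 10; b_5 = 10; b_6 = 5; b_7 = 0; b_8 = 5; b_9 = 5; b_{10} = 10.
Since (b_9, b_{10}) = (b_1, b_2) = (5, 10) (two consecutive terms determine the rest), the sequence is periodic with period 8.
So b_{140} = b_{1 + ((140-1) mod 8)} = b_4 = 10.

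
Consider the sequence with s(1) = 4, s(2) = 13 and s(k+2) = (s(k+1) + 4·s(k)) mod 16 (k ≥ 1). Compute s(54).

Listing terms: s(1) = 4, s(2) = 13, s(3) = 13, s(4) = 1, s(5) = 5, s(6) = 9, s(7) = 13, s(8) = 1.
Since (s(7), s(8)) = (s(3), s(4)) = (13, 1) (two consecutive terms determine the rest), the sequence is eventually periodic: after a pre-period of length 2 it cycles with period 4.
For k ≥ 3, s(k) depends only on (k - 3) mod 4. (54 - 3) mod 4 = 3, so s(54) = s(6) = 9.

9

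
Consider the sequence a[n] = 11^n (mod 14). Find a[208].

11

Computing terms: a[0] = 1, a[1] = 11, a[2] = 9, a[3] = 1.
Since a[3] = a[0] = 1, the sequence is periodic with period 3.
(208 - 0) mod 3 = 1, so a[208] = a[1] = 11.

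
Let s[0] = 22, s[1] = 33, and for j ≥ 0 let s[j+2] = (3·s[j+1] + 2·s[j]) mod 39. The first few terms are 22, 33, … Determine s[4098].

Listing terms: s[0] = 22, s[1] = 33, s[2] = 26, s[3] = 27, s[4] = 16, s[5] = 24, s[6] = 26, s[7] = 9, s[8] = 1, s[9] = 21, s[10] = 26, s[11] = 3, s[12] = 22, s[13] = 33.
Since (s[12], s[13]) = (s[0], s[1]) = (22, 33) (two consecutive terms determine the rest), the sequence is periodic with period 12.
So s[4098] = s[0 + ((4098-0) mod 12)] = s[6] = 26.

26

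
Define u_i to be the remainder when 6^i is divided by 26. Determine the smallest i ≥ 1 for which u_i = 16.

Computing terms: u_0 = 1,  u_1 = 6,  u_2 = 10,  u_3 = 8,  u_4 = 22,  u_5 = 2,  u_6 = 12,  u_7 = 20,  u_8 = 16,  u_9 = 18,  u_{10} = 4,  u_{11} = 24,  u_{12} = 14,  u_{13} = 6.
Since u_{13} = u_1 = 6, the sequence is eventually periodic: after a pre-period of length 1 it cycles with period 12.
The value 16 first appears (with i ≥ 1) at u_8.

8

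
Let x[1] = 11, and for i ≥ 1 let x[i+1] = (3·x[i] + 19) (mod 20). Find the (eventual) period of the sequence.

We have x[1] = 11,  x[2] = 12,  x[3] = 15,  x[4] = 4,  x[5] = 11.
Since x[5] = x[1] = 11, the sequence is periodic with period 4.

4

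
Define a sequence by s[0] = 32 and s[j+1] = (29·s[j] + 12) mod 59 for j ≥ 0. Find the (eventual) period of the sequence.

We have s[0] = 32, s[1] = 55, s[2] = 14, s[3] = 5, s[4] = 39, s[5] = 22, s[6] = 1, s[7] = 41, s[8] = 21, s[9] = 31, s[10] = 26, s[11] = 58, s[12] = 42, s[13] = 50, s[14] = 46, s[15] = 48, s[16] = 47, s[17] = 18, s[18] = 3, s[19] = 40, s[20] = 51, s[21] = 16, s[22] = 4, s[23] = 10, s[24] = 7, s[25] = 38, s[26] = 52, s[27] = 45, s[28] = 19, s[29] = 32.
The sequence repeats with period 29.

29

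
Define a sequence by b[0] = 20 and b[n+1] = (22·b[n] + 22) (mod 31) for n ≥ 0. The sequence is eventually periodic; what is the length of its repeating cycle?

30

Computing terms: b[0] = 20, b[1] = 28, b[2] = 18, b[3] = 15, b[4] = 11, b[5] = 16, b[6] = 2, b[7] = 4, b[8] = 17, b[9] = 24, b[10] = 23, b[11] = 1, b[12] = 13, b[13] = 29, b[14] = 9, b[15] = 3, b[16] = 26, b[17] = 5, b[18] = 8, b[19] = 12, b[20] = 7, b[21] = 21, b[22] = 19, b[23] = 6, b[24] = 30, b[25] = 0, b[26] = 22, b[27] = 10, b[28] = 25, b[29] = 14, b[30] = 20.
Since b[30] = b[0] = 20, the sequence is periodic with period 30.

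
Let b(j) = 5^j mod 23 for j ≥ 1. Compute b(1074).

6

b(1) = 5, b(2) = 2, b(3) = 10, b(4) = 4, b(5) = 20, b(6) = 8, b(7) = 17, b(8) = 16, b(9) = 11, b(10) = 9, b(11) = 22, b(12) = 18, b(13) = 21, b(14) = 13, b(15) = 19, b(16) = 3, b(17) = 15, b(18) = 6, b(19) = 7, b(20) = 12, b(21) = 14, b(22) = 1, b(23) = 5.
The sequence repeats with period 22.
(1074 - 1) mod 22 = 17, so b(1074) = b(18) = 6.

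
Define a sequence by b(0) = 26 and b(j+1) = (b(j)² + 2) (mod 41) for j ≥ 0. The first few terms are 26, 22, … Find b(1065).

0

Computing terms: b(0) = 26; b(1) = 22; b(2) = 35; b(3) = 38; b(4) = 11; b(5) = 0; b(6) = 2; b(7) = 6; b(8) = 38.
Since b(8) = b(3) = 38, the sequence is eventually periodic: after a pre-period of length 3 it cycles with period 5.
For j ≥ 3, b(j) depends only on (j - 3) mod 5. (1065 - 3) mod 5 = 2, so b(1065) = b(5) = 0.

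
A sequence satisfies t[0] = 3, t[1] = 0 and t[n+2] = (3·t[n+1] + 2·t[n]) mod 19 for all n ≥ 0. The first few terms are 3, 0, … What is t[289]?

0

Computing terms: t[0] = 3; t[1] = 0; t[2] = 6; t[3] = 18; t[4] = 9; t[5] = 6; t[6] = 17; t[7] = 6; t[8] = 14; t[9] = 16; t[10] = 0; t[11] = 13; t[12] = 1; t[13] = 10; t[14] = 13; t[15] = 2; t[16] = 13; t[17] = 5; t[18] = 3; t[19] = 0.
The sequence repeats with period 18.
(289 - 0) mod 18 = 1, so t[289] = t[1] = 0.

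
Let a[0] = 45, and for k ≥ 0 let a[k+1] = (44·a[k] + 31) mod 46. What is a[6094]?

45

Listing terms: a[0] = 45,  a[1] = 33,  a[2] = 11,  a[3] = 9,  a[4] = 13,  a[5] = 5,  a[6] = 21,  a[7] = 35,  a[8] = 7,  a[9] = 17,  a[10] = 43,  a[11] = 37,  a[12] = 3,  a[13] = 25,  a[14] = 27,  a[15] = 23,  a[16] = 31,  a[17] = 15,  a[18] = 1,  a[19] = 29,  a[20] = 19,  a[21] = 39,  a[22] = 45.
The sequence repeats with period 22.
So a[6094] = a[0 + ((6094-0) mod 22)] = a[0] = 45.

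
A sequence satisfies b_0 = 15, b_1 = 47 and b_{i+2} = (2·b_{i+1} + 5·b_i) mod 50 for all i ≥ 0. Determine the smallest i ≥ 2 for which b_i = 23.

3

Computing terms: b_0 = 15,  b_1 = 47,  b_2 = 19,  b_3 = 23,  b_4 = 41,  b_5 = 47,  b_6 = 49,  b_7 = 33,  b_8 = 11,  b_9 = 37,  b_{10} = 29,  b_{11} = 43,  b_{12} = 31,  b_{13} = 27,  b_{14} = 9,  b_{15} = 3,  b_{16} = 1,  b_{17} = 17,  b_{18} = 39,  b_{19} = 13,  b_{20} = 21,  b_{21} = 7,  b_{22} = 19,  b_{23} = 23.
Since (b_{22}, b_{23}) = (b_2, b_3) = (19, 23) (two consecutive terms determine the rest), the sequence is eventually periodic: after a pre-period of length 2 it cycles with period 20.
The value 23 first appears (with i ≥ 2) at b_3.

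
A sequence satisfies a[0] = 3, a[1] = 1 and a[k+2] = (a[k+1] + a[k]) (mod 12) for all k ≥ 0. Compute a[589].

Computing terms: a[0] = 3,  a[1] = 1,  a[2] = 4,  a[3] = 5,  a[4] = 9,  a[5] = 2,  a[6] = 11,  a[7] = 1,  a[8] = 0,  a[9] = 1,  a[10] = 1,  a[11] = 2,  a[12] = 3,  a[13] = 5,  a[14] = 8,  a[15] = 1,  a[16] = 9,  a[17] = 10,  a[18] = 7,  a[19] = 5,  a[20] = 0,  a[21] = 5,  a[22] = 5,  a[23] = 10,  a[24] = 3,  a[25] = 1.
The sequence repeats with period 24.
(589 - 0) mod 24 = 13, so a[589] = a[13] = 5.

5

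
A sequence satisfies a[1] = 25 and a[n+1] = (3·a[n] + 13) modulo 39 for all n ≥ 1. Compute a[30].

We have a[1] = 25,  a[2] = 10,  a[3] = 4,  a[4] = 25.
Since a[4] = a[1] = 25, the sequence is periodic with period 3.
(30 - 1) mod 3 = 2, so a[30] = a[3] = 4.

4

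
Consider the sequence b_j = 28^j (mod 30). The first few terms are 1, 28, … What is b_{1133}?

Listing terms: b_0 = 1,  b_1 = 28,  b_2 = 4,  b_3 = 22,  b_4 = 16,  b_5 = 28.
Since b_5 = b_1 = 28, the sequence is eventually periodic: after a pre-period of length 1 it cycles with period 4.
For j ≥ 1, b_j depends only on (j - 1) mod 4. (1133 - 1) mod 4 = 0, so b_{1133} = b_1 = 28.

28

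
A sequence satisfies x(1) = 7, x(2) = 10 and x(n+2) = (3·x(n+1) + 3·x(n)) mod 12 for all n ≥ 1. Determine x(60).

3

Computing terms: x(1) = 7,  x(2) = 10,  x(3) = 3,  x(4) = 3,  x(5) = 6,  x(6) = 3,  x(7) = 3.
Since (x(6), x(7)) = (x(3), x(4)) = (3, 3) (two consecutive terms determine the rest), the sequence is eventually periodic: after a pre-period of length 2 it cycles with period 3.
For n ≥ 3, x(n) depends only on (n - 3) mod 3. (60 - 3) mod 3 = 0, so x(60) = x(3) = 3.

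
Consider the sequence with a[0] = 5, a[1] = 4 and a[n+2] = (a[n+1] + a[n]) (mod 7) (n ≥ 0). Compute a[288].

Listing terms: a[0] = 5,  a[1] = 4,  a[2] = 2,  a[3] = 6,  a[4] = 1,  a[5] = 0,  a[6] = 1,  a[7] = 1,  a[8] = 2,  a[9] = 3,  a[10] = 5,  a[11] = 1,  a[12] = 6,  a[13] = 0,  a[14] = 6,  a[15] = 6,  a[16] = 5,  a[17] = 4.
The sequence repeats with period 16.
(288 - 0) mod 16 = 0, so a[288] = a[0] = 5.

5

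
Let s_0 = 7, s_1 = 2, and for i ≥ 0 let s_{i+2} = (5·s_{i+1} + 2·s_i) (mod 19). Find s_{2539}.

We have s_0 = 7,  s_1 = 2,  s_2 = 5,  s_3 = 10,  s_4 = 3,  s_5 = 16,  s_6 = 10,  s_7 = 6,  s_8 = 12,  s_9 = 15,  s_{10} = 4,  s_{11} = 12,  s_{12} = 11,  s_{13} = 3,  s_{14} = 18,  s_{15} = 1,  s_{16} = 3,  s_{17} = 17,  s_{18} = 15,  s_{19} = 14,  s_{20} = 5,  s_{21} = 15,  s_{22} = 9,  s_{23} = 18,  s_{24} = 13,  s_{25} = 6,  s_{26} = 18,  s_{27} = 7,  s_{28} = 14,  s_{29} = 8,  s_{30} = 11,  s_{31} = 14,  s_{32} = 16,  s_{33} = 13,  s_{34} = 2,  s_{35} = 17,  s_{36} = 13,  s_{37} = 4,  s_{38} = 8,  s_{39} = 10,  s_{40} = 9,  s_{41} = 8,  s_{42} = 1,  s_{43} = 2,  s_{44} = 12,  s_{45} = 7,  s_{46} = 2.
Since (s_{45}, s_{46}) = (s_0, s_1) = (7, 2) (two consecutive terms determine the rest), the sequence is periodic with period 45.
So s_{2539} = s_{0 + ((2539-0) mod 45)} = s_{19} = 14.

14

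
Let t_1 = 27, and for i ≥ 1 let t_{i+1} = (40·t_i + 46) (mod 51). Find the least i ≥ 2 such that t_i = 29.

We have t_1 = 27,  t_2 = 4,  t_3 = 2,  t_4 = 24,  t_5 = 37,  t_6 = 47,  t_7 = 39,  t_8 = 25,  t_9 = 26,  t_{10} = 15,  t_{11} = 34,  t_{12} = 29,  t_{13} = 33,  t_{14} = 40,  t_{15} = 14,  t_{16} = 45,  t_{17} = 10,  t_{18} = 38,  t_{19} = 36,  t_{20} = 7,  t_{21} = 20,  t_{22} = 30,  t_{23} = 22,  t_{24} = 8,  t_{25} = 9,  t_{26} = 49,  t_{27} = 17,  t_{28} = 12,  t_{29} = 16,  t_{30} = 23,  t_{31} = 48,  t_{32} = 28,  t_{33} = 44,  t_{34} = 21,  t_{35} = 19,  t_{36} = 41,  t_{37} = 3,  t_{38} = 13,  t_{39} = 5,  t_{40} = 42,  t_{41} = 43,  t_{42} = 32,  t_{43} = 0,  t_{44} = 46,  t_{45} = 50,  t_{46} = 6,  t_{47} = 31,  t_{48} = 11,  t_{49} = 27.
The sequence repeats with period 48.
The value 29 first appears (with i ≥ 2) at t_{12}.

12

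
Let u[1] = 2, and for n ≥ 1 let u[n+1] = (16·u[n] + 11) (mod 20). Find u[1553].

19

We have u[1] = 2; u[2] = 3; u[3] = 19; u[4] = 15; u[5] = 11; u[6] = 7; u[7] = 3.
Since u[7] = u[2] = 3, the sequence is eventually periodic: after a pre-period of length 1 it cycles with period 5.
For n ≥ 2, u[n] depends only on (n - 2) mod 5. (1553 - 2) mod 5 = 1, so u[1553] = u[3] = 19.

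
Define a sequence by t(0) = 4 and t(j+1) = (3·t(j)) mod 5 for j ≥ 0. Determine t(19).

3

Computing terms: t(0) = 4, t(1) = 2, t(2) = 1, t(3) = 3, t(4) = 4.
The sequence repeats with period 4.
(19 - 0) mod 4 = 3, so t(19) = t(3) = 3.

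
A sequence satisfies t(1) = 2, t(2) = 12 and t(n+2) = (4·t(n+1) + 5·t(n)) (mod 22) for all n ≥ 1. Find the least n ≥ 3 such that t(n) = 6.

4

t(1) = 2; t(2) = 12; t(3) = 14; t(4) = 6; t(5) = 6; t(6) = 10; t(7) = 4; t(8) = 0; t(9) = 20; t(10) = 14; t(11) = 2; t(12) = 12.
The sequence repeats with period 10.
The value 6 first appears (with n ≥ 3) at t(4).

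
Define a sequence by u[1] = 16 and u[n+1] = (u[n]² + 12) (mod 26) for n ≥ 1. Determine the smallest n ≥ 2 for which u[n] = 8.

2

u[1] = 16,  u[2] = 8,  u[3] = 24,  u[4] = 16.
Since u[4] = u[1] = 16, the sequence is periodic with period 3.
The value 8 first appears (with n ≥ 2) at u[2].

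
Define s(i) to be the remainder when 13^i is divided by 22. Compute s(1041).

Computing terms: s(0) = 1; s(1) = 13; s(2) = 15; s(3) = 19; s(4) = 5; s(5) = 21; s(6) = 9; s(7) = 7; s(8) = 3; s(9) = 17; s(10) = 1.
Since s(10) = s(0) = 1, the sequence is periodic with period 10.
(1041 - 0) mod 10 = 1, so s(1041) = s(1) = 13.

13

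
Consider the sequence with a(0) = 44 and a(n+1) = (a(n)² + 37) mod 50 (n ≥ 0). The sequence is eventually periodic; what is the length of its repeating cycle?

8

We have a(0) = 44, a(1) = 23, a(2) = 16, a(3) = 43, a(4) = 36, a(5) = 33, a(6) = 26, a(7) = 13, a(8) = 6, a(9) = 23.
Since a(9) = a(1) = 23, the sequence is eventually periodic: after a pre-period of length 1 it cycles with period 8.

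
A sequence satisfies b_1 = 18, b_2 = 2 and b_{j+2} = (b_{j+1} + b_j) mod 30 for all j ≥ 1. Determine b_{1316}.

16

We have b_1 = 18; b_2 = 2; b_3 = 20; b_4 = 22; b_5 = 12; b_6 = 4; b_7 = 16; b_8 = 20; b_9 = 6; b_{10} = 26; b_{11} = 2; b_{12} = 28; b_{13} = 0; b_{14} = 28; b_{15} = 28; b_{16} = 26; b_{17} = 24; b_{18} = 20; b_{19} = 14; b_{20} = 4; b_{21} = 18; b_{22} = 22; b_{23} = 10; b_{24} = 2; b_{25} = 12; b_{26} = 14; b_{27} = 26; b_{28} = 10; b_{29} = 6; b_{30} = 16; b_{31} = 22; b_{32} = 8; b_{33} = 0; b_{34} = 8; b_{35} = 8; b_{36} = 16; b_{37} = 24; b_{38} = 10; b_{39} = 4; b_{40} = 14; b_{41} = 18; b_{42} = 2.
The sequence repeats with period 40.
So b_{1316} = b_{1 + ((1316-1) mod 40)} = b_{36} = 16.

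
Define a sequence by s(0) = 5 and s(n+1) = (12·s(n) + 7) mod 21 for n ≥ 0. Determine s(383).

1

Computing terms: s(0) = 5; s(1) = 4; s(2) = 13; s(3) = 16; s(4) = 10; s(5) = 1; s(6) = 19; s(7) = 4.
Since s(7) = s(1) = 4, the sequence is eventually periodic: after a pre-period of length 1 it cycles with period 6.
For n ≥ 1, s(n) depends only on (n - 1) mod 6. (383 - 1) mod 6 = 4, so s(383) = s(5) = 1.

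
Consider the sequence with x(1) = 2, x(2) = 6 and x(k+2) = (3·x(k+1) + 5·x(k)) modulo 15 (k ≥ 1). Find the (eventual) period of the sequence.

4

We have x(1) = 2,  x(2) = 6,  x(3) = 13,  x(4) = 9,  x(5) = 2,  x(6) = 6.
Since (x(5), x(6)) = (x(1), x(2)) = (2, 6) (two consecutive terms determine the rest), the sequence is periodic with period 4.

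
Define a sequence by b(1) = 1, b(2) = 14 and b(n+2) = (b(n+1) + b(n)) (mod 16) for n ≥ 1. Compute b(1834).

Computing terms: b(1) = 1,  b(2) = 14,  b(3) = 15,  b(4) = 13,  b(5) = 12,  b(6) = 9,  b(7) = 5,  b(8) = 14,  b(9) = 3,  b(10) = 1,  b(11) = 4,  b(12) = 5,  b(13) = 9,  b(14) = 14,  b(15) = 7,  b(16) = 5,  b(17) = 12,  b(18) = 1,  b(19) = 13,  b(20) = 14,  b(21) = 11,  b(22) = 9,  b(23) = 4,  b(24) = 13,  b(25) = 1,  b(26) = 14.
Since (b(25), b(26)) = (b(1), b(2)) = (1, 14) (two consecutive terms determine the rest), the sequence is periodic with period 24.
So b(1834) = b(1 + ((1834-1) mod 24)) = b(10) = 1.

1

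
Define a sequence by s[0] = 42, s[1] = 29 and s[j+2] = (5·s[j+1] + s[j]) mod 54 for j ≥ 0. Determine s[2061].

52

Listing terms: s[0] = 42,  s[1] = 29,  s[2] = 25,  s[3] = 46,  s[4] = 39,  s[5] = 25,  s[6] = 2,  s[7] = 35,  s[8] = 15,  s[9] = 2,  s[10] = 25,  s[11] = 19,  s[12] = 12,  s[13] = 25,  s[14] = 29,  s[15] = 8,  s[16] = 15,  s[17] = 29,  s[18] = 52,  s[19] = 19,  s[20] = 39,  s[21] = 52,  s[22] = 29,  s[23] = 35,  s[24] = 42,  s[25] = 29.
Since (s[24], s[25]) = (s[0], s[1]) = (42, 29) (two consecutive terms determine the rest), the sequence is periodic with period 24.
(2061 - 0) mod 24 = 21, so s[2061] = s[21] = 52.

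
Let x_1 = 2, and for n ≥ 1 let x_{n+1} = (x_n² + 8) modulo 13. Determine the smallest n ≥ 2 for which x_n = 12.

2

Computing terms: x_1 = 2,  x_2 = 12,  x_3 = 9,  x_4 = 11,  x_5 = 12.
Since x_5 = x_2 = 12, the sequence is eventually periodic: after a pre-period of length 1 it cycles with period 3.
The value 12 first appears (with n ≥ 2) at x_2.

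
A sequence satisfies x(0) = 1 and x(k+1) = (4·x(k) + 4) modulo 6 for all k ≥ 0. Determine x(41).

0

Listing terms: x(0) = 1, x(1) = 2, x(2) = 0, x(3) = 4, x(4) = 2.
Since x(4) = x(1) = 2, the sequence is eventually periodic: after a pre-period of length 1 it cycles with period 3.
For k ≥ 1, x(k) depends only on (k - 1) mod 3. (41 - 1) mod 3 = 1, so x(41) = x(2) = 0.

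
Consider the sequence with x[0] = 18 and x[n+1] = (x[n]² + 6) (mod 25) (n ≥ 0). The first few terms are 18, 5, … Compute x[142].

We have x[0] = 18; x[1] = 5; x[2] = 6; x[3] = 17; x[4] = 20; x[5] = 6.
Since x[5] = x[2] = 6, the sequence is eventually periodic: after a pre-period of length 2 it cycles with period 3.
For n ≥ 2, x[n] depends only on (n - 2) mod 3. (142 - 2) mod 3 = 2, so x[142] = x[4] = 20.

20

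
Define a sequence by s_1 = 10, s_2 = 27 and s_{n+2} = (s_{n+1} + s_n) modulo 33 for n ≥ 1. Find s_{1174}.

9

We have s_1 = 10,  s_2 = 27,  s_3 = 4,  s_4 = 31,  s_5 = 2,  s_6 = 0,  s_7 = 2,  s_8 = 2,  s_9 = 4,  s_{10} = 6,  s_{11} = 10,  s_{12} = 16,  s_{13} = 26,  s_{14} = 9,  s_{15} = 2,  s_{16} = 11,  s_{17} = 13,  s_{18} = 24,  s_{19} = 4,  s_{20} = 28,  s_{21} = 32,  s_{22} = 27,  s_{23} = 26,  s_{24} = 20,  s_{25} = 13,  s_{26} = 0,  s_{27} = 13,  s_{28} = 13,  s_{29} = 26,  s_{30} = 6,  s_{31} = 32,  s_{32} = 5,  s_{33} = 4,  s_{34} = 9,  s_{35} = 13,  s_{36} = 22,  s_{37} = 2,  s_{38} = 24,  s_{39} = 26,  s_{40} = 17,  s_{41} = 10,  s_{42} = 27.
The sequence repeats with period 40.
(1174 - 1) mod 40 = 13, so s_{1174} = s_{14} = 9.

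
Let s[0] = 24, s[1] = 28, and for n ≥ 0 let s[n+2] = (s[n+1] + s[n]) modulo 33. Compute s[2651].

17

We have s[0] = 24, s[1] = 28, s[2] = 19, s[3] = 14, s[4] = 0, s[5] = 14, s[6] = 14, s[7] = 28, s[8] = 9, s[9] = 4, s[10] = 13, s[11] = 17, s[12] = 30, s[13] = 14, s[14] = 11, s[15] = 25, s[16] = 3, s[17] = 28, s[18] = 31, s[19] = 26, s[20] = 24, s[21] = 17, s[22] = 8, s[23] = 25, s[24] = 0, s[25] = 25, s[26] = 25, s[27] = 17, s[28] = 9, s[29] = 26, s[30] = 2, s[31] = 28, s[32] = 30, s[33] = 25, s[34] = 22, s[35] = 14, s[36] = 3, s[37] = 17, s[38] = 20, s[39] = 4, s[40] = 24, s[41] = 28.
Since (s[40], s[41]) = (s[0], s[1]) = (24, 28) (two consecutive terms determine the rest), the sequence is periodic with period 40.
So s[2651] = s[0 + ((2651-0) mod 40)] = s[11] = 17.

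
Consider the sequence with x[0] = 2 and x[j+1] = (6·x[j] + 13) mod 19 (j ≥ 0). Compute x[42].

10

x[0] = 2, x[1] = 6, x[2] = 11, x[3] = 3, x[4] = 12, x[5] = 9, x[6] = 10, x[7] = 16, x[8] = 14, x[9] = 2.
The sequence repeats with period 9.
So x[42] = x[0 + ((42-0) mod 9)] = x[6] = 10.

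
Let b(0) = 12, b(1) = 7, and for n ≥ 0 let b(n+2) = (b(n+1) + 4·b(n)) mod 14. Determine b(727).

5

Listing terms: b(0) = 12; b(1) = 7; b(2) = 13; b(3) = 13; b(4) = 9; b(5) = 5; b(6) = 13; b(7) = 5; b(8) = 1; b(9) = 7; b(10) = 11; b(11) = 11; b(12) = 13; b(13) = 1; b(14) = 11; b(15) = 1; b(16) = 3; b(17) = 7; b(18) = 5; b(19) = 5; b(20) = 11; b(21) = 3; b(22) = 5; b(23) = 3; b(24) = 9; b(25) = 7; b(26) = 1; b(27) = 1; b(28) = 5; b(29) = 9; b(30) = 1; b(31) = 9; b(32) = 13; b(33) = 7; b(34) = 3; b(35) = 3; b(36) = 1; b(37) = 13; b(38) = 3; b(39) = 13; b(40) = 11; b(41) = 7; b(42) = 9; b(43) = 9; b(44) = 3; b(45) = 11; b(46) = 9; b(47) = 11; b(48) = 5; b(49) = 7; b(50) = 13.
Since (b(49), b(50)) = (b(1), b(2)) = (7, 13) (two consecutive terms determine the rest), the sequence is eventually periodic: after a pre-period of length 1 it cycles with period 48.
For n ≥ 1, b(n) depends only on (n - 1) mod 48. (727 - 1) mod 48 = 6, so b(727) = b(7) = 5.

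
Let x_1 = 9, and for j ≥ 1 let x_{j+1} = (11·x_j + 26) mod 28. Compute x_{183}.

x_1 = 9,  x_2 = 13,  x_3 = 1,  x_4 = 9.
The sequence repeats with period 3.
So x_{183} = x_{1 + ((183-1) mod 3)} = x_3 = 1.

1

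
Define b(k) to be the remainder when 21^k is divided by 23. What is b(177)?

21

Computing terms: b(0) = 1; b(1) = 21; b(2) = 4; b(3) = 15; b(4) = 16; b(5) = 14; b(6) = 18; b(7) = 10; b(8) = 3; b(9) = 17; b(10) = 12; b(11) = 22; b(12) = 2; b(13) = 19; b(14) = 8; b(15) = 7; b(16) = 9; b(17) = 5; b(18) = 13; b(19) = 20; b(20) = 6; b(21) = 11; b(22) = 1.
Since b(22) = b(0) = 1, the sequence is periodic with period 22.
(177 - 0) mod 22 = 1, so b(177) = b(1) = 21.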